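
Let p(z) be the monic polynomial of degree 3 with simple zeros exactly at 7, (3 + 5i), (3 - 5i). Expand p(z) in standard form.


The polynomial is p(z) = ∏_{α ∈ S} (z − α), where S = {7, (3 + 5i), (3 - 5i)}.
Expanding the product yields: p(z) = z^3 -13·z^2 + 76·z -238.
Note conjugate pairs combine to real quadratics: (z − (3+5i))(z − (3−5i)) = z² − 6z + 34.
The resulting polynomial has degree 3 and real coefficients as required.

p(z) = z^3 -13·z^2 + 76·z -238.


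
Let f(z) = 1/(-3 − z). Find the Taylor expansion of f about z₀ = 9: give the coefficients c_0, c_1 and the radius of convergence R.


Let w = z − z₀, so z = z₀ + w.
Then -3 − z = -3 − (z₀ + w) = (-3 − z₀) − w = -12 − w.
f(z) = 1/(-12 − w) = (1/(-12)) · 1/(1 − w/(-12)) = Σ_{n≥0} w^n / (-12)^(n+1).
So c_n = 1/(-12)^(n+1):
  c_0 = 1/(-12)^1 = -1/12.
  c_1 = 1/(-12)^2 = 1/144.
The series is valid for |w/d| < 1, i.e. |z − z₀| < |d|.
Radius of convergence: R = |-3 − z₀| = |-12| = 12 (distance from z₀ to the singularity z = -3).

c_0 = -1/12, c_1 = 1/144; R = 12.


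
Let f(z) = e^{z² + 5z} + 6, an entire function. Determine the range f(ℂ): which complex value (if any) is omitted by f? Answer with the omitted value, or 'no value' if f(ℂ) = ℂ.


Little Picard bounds the complement of f(ℂ) to at most one point.
The exponent g(z) = z² + 5z is a nonconstant polynomial, hence surjective onto ℂ. So e^{g(z)} takes every value in {e^w : w ∈ ℂ} = ℂ ∖ {0}. Adding 6 shifts the range to ℂ ∖ {6}. f omits exactly 6.

Omitted value: 6.


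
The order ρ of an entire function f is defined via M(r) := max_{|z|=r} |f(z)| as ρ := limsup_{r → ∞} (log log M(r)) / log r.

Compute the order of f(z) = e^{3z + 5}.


|e^{3z + 5}| = e^{Re(3·z) + 5} ≤ e^{3|z|^1 + 5} = e^{3r^1 + 5} on |z| = r, so ρ ≤ 1. Choosing z on |z|=r so that 3·z is real positive (always possible by picking arg z appropriately) gives |f(z)| = e^{3r^1 + 5}, matching the bound. The additive constant 5 does not affect log log M(r) ~ 1·log r. Hence ρ = 1.
Therefore ρ = 1.

Order ρ = 1.


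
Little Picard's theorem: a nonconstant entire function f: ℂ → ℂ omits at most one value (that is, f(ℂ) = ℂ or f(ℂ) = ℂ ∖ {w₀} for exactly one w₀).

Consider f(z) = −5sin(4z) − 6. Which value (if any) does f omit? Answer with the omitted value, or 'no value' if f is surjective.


Little Picard bounds the complement of f(ℂ) to at most one point.
sin is entire and surjective onto ℂ: for every w ∈ ℂ, sin(ζ) = w has a solution ζ ∈ ℂ (e.g., via the complex inverse arcsin). With ζ = 4z this gives z = ζ/(4). Then -5·sin(4z) takes every value in -5·ℂ = ℂ, and adding -6 is a bijection of ℂ. So f is surjective and omits no value. (Note: only on the real line is sin bounded by [−1, 1].)

Omitted value: no value.


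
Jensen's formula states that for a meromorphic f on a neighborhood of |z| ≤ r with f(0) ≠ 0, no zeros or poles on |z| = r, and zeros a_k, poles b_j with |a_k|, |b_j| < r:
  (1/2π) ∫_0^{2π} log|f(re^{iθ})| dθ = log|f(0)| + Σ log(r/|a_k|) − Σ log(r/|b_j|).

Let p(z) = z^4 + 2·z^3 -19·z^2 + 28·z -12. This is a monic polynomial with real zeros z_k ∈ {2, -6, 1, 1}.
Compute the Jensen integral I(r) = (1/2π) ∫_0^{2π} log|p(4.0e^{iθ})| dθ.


Zeros: -6, 1, 1, 2; r = 4.0.
Inside |z| < r: 1, 1, 2. Outside (|z| ≥ r): -6.
p(0) = -12, so log|p(0)| = log(12) = 2.4849.
Apply Jensen: I(r) = log|p(0)| + Σ_k log(r/|z_k|), summed over zeros inside |z| < r.
  log(r/|z_k|) for z_k = 2: log(4.0/2) = 0.6931
  log(r/|z_k|) for z_k = 1: log(4.0/1) = 1.3863
  log(r/|z_k|) for z_k = 1: log(4.0/1) = 1.3863
  Outside zeros (-6) contribute nothing to the Jensen sum.
Sum over inside zeros: 3.4657.
I(r) = log|p(0)| + (inside sum) = 2.4849 + 3.4657 = 5.9506.
Note: since some zeros are outside |z| ≤ r, the simplified n·log(r) form does NOT apply — only the inside zeros contribute.

I(r) ≈ 5.9506.


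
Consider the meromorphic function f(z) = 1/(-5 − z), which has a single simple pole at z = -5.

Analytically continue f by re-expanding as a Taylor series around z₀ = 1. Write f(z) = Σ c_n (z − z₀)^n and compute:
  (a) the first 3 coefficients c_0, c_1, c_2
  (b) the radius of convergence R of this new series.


Let w = z − z₀, so z = z₀ + w.
Then -5 − z = -5 − (z₀ + w) = (-5 − z₀) − w = -6 − w.
f(z) = 1/(-6 − w) = (1/(-6)) · 1/(1 − w/(-6)) = Σ_{n≥0} w^n / (-6)^(n+1).
So c_n = 1/(-6)^(n+1):
  c_0 = 1/(-6)^1 = -1/6.
  c_1 = 1/(-6)^2 = 1/36.
  c_2 = 1/(-6)^3 = -1/216.
The series is valid for |w/d| < 1, i.e. |z − z₀| < |d|.
Radius of convergence: R = |-5 − z₀| = |-6| = 6 (distance from z₀ to the singularity z = -5).

c_0 = -1/6, c_1 = 1/36, c_2 = -1/216; R = 6.


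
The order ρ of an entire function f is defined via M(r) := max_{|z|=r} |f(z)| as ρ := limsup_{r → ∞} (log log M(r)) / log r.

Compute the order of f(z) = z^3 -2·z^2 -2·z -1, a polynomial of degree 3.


|f(z)| ≤ Σ|c_k|·r^k = O(r^3) as r → ∞. Polynomial growth is O(e^{r^ε}) for every ε > 0 (since r^3/e^{r^ε} → 0), so ρ ≤ ε for all ε > 0, i.e. ρ = 0. Every nonconstant polynomial has order 0.
Therefore ρ = 0.

Order ρ = 0.


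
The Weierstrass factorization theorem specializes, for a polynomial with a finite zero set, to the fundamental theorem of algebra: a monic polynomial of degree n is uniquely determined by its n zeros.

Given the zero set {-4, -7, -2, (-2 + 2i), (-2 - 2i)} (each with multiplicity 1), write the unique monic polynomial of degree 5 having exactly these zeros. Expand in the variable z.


The polynomial is p(z) = ∏_{α ∈ S} (z − α), where S = {-4, -7, -2, (-2 + 2i), (-2 - 2i)}.
Expanding the product yields: p(z) = z^5 + 17·z^4 + 110·z^3 + 360·z^2 + 624·z + 448.
Note conjugate pairs combine to real quadratics: (z − (-2+2i))(z − (-2−2i)) = z² + 4z + 8.
The resulting polynomial has degree 5 and real coefficients as required.

p(z) = z^5 + 17·z^4 + 110·z^3 + 360·z^2 + 624·z + 448.


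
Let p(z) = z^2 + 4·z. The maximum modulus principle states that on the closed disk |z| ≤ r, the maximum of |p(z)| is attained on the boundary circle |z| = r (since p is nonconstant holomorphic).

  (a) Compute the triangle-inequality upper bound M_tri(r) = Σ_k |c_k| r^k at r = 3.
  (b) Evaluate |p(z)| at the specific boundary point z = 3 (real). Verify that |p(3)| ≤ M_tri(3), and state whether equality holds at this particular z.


Coefficients: c_0 = 0, c_1 = 4, c_2 = 1. Radius r = 3.
Part (a). Triangle bound: M_tri(r) = Σ_k |c_k| r^k
  = |0|·3^0 + |4|·3^1 + |1|·3^2
  = 0 + 12 + 9 = 21.
This bounds M(r) := max_{|z|=r} |p(z)| from above; equality holds iff all terms c_k z^k can be made to align in phase at a single z on |z|=r.
Part (b). At z = 3 (real, on the circle |z| = r):
  p(3) = (0)·3^0 + (4)·3^1 + (1)·3^2 = 21.
  |p(3)| = 21.
Since all nonzero coefficients share the same sign, |p(3)| = 21 = M_tri(3); the triangle bound is attained at z = 3, so in fact M(r) = 21.

M_tri(3) = 21; |p(3)| = 21; equality at z=3: yes.


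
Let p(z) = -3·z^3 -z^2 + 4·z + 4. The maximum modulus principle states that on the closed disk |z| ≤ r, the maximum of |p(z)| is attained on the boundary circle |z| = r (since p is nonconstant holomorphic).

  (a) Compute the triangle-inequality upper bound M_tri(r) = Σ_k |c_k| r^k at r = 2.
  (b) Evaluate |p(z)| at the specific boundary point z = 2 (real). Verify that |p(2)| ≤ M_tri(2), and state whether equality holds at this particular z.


Coefficients: c_0 = 4, c_1 = 4, c_2 = -1, c_3 = -3. Radius r = 2.
Part (a). Triangle bound: M_tri(r) = Σ_k |c_k| r^k
  = |4|·2^0 + |4|·2^1 + |-1|·2^2 + |-3|·2^3
  = 4 + 8 + 4 + 24 = 40.
This bounds M(r) := max_{|z|=r} |p(z)| from above; equality holds iff all terms c_k z^k can be made to align in phase at a single z on |z|=r.
Part (b). At z = 2 (real, on the circle |z| = r):
  p(2) = (4)·2^0 + (4)·2^1 + (-1)·2^2 + (-3)·2^3 = -16.
  |p(2)| = 16.
Check: |p(2)| = 16 ≤ 40 = M_tri(2). ✓ Equality does not hold at z = 2 (the coefficients have mixed signs, so the terms do not all align in phase there).

M_tri(2) = 40; |p(2)| = 16; equality at z=2: no.


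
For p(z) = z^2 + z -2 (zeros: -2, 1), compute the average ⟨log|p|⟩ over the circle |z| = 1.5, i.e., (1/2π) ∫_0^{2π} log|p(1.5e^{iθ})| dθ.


Zeros: -2, 1; r = 1.5.
Inside |z| < r: 1. Outside (|z| ≥ r): -2.
p(0) = -2, so log|p(0)| = log(2) = 0.6931.
Apply Jensen: I(r) = log|p(0)| + Σ_k log(r/|z_k|), summed over zeros inside |z| < r.
  log(r/|z_k|) for z_k = 1: log(1.5/1) = 0.4055
  Outside zeros (-2) contribute nothing to the Jensen sum.
Sum over inside zeros: 0.4055.
I(r) = log|p(0)| + (inside sum) = 0.6931 + 0.4055 = 1.0986.
Note: since some zeros are outside |z| ≤ r, the simplified n·log(r) form does NOT apply — only the inside zeros contribute.

I(r) ≈ 1.0986.


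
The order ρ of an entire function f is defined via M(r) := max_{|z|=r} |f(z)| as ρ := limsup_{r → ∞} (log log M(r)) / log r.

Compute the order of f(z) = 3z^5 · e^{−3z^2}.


M(r) = max_{|z|=r} |3|·|z|^5·|e^{−3z^2}| = 3·r^5 · e^{3r^2} (the factors attain their maxima compatibly on |z|=r). Then log M(r) = log 3 + 5·log r + 3r^2, dominated by the last term, so log log M(r) ~ 2·log r. The polynomial factor 3z^5 contributes only a log r term and does not affect the order. ρ = 2.
Therefore ρ = 2.

Order ρ = 2.


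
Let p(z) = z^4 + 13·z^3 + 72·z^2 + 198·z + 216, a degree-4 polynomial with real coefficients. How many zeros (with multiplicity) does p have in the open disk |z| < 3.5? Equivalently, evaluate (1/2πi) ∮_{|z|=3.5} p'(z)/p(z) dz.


The zeros of p are: -3, -4, (-3 + 3i), (-3 - 3i).
Their magnitudes are: 3, 4, 4.243, 4.243.
Zeros with |z| < R = 3.5: -3.
Count = 1.
By the argument principle, (1/2πi) ∮_{|z|=R} p'(z)/p(z) dz equals exactly this count.

Number of zeros inside |z| < 3.5: 1.


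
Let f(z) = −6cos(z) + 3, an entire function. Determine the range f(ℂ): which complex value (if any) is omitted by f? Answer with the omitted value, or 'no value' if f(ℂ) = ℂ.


Little Picard bounds the complement of f(ℂ) to at most one point.
cos is entire and surjective onto ℂ: for every w ∈ ℂ, cos(ζ) = w has a solution ζ ∈ ℂ (e.g., via the complex inverse arccos). With ζ = z this gives z = ζ/(1). Then -6·cos(z) takes every value in -6·ℂ = ℂ, and adding 3 is a bijection of ℂ. So f is surjective and omits no value. (Note: only on the real line is cos bounded by [−1, 1].)

Omitted value: no value.


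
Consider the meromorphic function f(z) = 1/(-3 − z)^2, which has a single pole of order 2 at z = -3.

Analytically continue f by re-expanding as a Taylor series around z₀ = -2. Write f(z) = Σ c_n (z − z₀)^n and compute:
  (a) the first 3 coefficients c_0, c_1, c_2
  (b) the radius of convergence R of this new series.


Let w = z − z₀, so z = z₀ + w.
Then -3 − z = -3 − (z₀ + w) = (-3 − z₀) − w = -1 − w.
f(z) = 1/(-1 − w)^2 = (1/(-1)^2) · (1 − w/(-1))^{−2}.
By the binomial series (1−u)^{−2} = Σ_{n≥0} C(n+1, 1) u^n for |u|<1, with u = w/(-1):
  c_n = C(n+1, 1) / (-1)^(n+2).
  c_0 = 1/(-1)^2 = 1.
  c_1 = 2/(-1)^3 = -2.
  c_2 = 3/(-1)^4 = 3.
The series is valid for |w/d| < 1, i.e. |z − z₀| < |d|.
Radius of convergence: R = |-3 − z₀| = |-1| = 1 (distance from z₀ to the singularity z = -3).

c_0 = 1, c_1 = -2, c_2 = 3; R = 1.


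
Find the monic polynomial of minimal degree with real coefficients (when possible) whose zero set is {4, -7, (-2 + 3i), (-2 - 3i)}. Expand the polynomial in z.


The polynomial is p(z) = ∏_{α ∈ S} (z − α), where S = {4, -7, (-2 + 3i), (-2 - 3i)}.
Expanding the product yields: p(z) = z^4 + 7·z^3 -3·z^2 -73·z -364.
Note conjugate pairs combine to real quadratics: (z − (-2+3i))(z − (-2−3i)) = z² + 4z + 13.
The resulting polynomial has degree 4 and real coefficients as required.

p(z) = z^4 + 7·z^3 -3·z^2 -73·z -364.


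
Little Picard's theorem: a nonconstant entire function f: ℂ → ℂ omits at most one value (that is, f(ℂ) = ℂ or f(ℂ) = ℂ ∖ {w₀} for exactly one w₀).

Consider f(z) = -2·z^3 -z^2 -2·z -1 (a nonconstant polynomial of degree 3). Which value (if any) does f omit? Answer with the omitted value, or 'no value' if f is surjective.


Little Picard bounds the complement of f(ℂ) to at most one point.
For every w ∈ ℂ, the equation p(z) − w = 0 is a nonconstant polynomial in z and hence has at least one root by the fundamental theorem of algebra. So p is surjective onto ℂ, omitting no value.

Omitted value: no value.


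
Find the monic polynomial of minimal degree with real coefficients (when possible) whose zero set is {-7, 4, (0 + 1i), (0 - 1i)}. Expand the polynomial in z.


The polynomial is p(z) = ∏_{α ∈ S} (z − α), where S = {-7, 4, (0 + 1i), (0 - 1i)}.
Expanding the product yields: p(z) = z^4 + 3·z^3 -27·z^2 + 3·z -28.
Note conjugate pairs combine to real quadratics: (z − (0+1i))(z − (0−1i)) = z² + 1.
The resulting polynomial has degree 4 and real coefficients as required.

p(z) = z^4 + 3·z^3 -27·z^2 + 3·z -28.


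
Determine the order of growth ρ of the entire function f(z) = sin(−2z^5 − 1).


Write sin(w) = (e^{iw} ± e^{−iw})/(2 or 2i), so |sin(w)| ≤ e^{|w|}. With w = −2z^5 − 1, |w| ≤ 2r^5 + 1 on |z|=r, giving M(r) ≤ e^{2r^5 + 1} and ρ ≤ 5. For the lower bound, choose z on |z|=r with -2z^5 purely imaginary of modulus 2r^5; then |sin(−2z^5 − 1)| grows like e^{2r^5}/2, so ρ ≥ 5. Hence ρ = 5.
Therefore ρ = 5.

Order ρ = 5.


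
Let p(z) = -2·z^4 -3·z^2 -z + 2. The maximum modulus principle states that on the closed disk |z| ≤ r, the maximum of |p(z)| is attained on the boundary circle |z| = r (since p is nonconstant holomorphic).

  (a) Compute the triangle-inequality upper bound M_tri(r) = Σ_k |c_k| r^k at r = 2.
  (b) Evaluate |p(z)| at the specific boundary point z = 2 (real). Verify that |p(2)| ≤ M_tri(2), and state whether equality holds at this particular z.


Coefficients: c_0 = 2, c_1 = -1, c_2 = -3, c_3 = 0, c_4 = -2. Radius r = 2.
Part (a). Triangle bound: M_tri(r) = Σ_k |c_k| r^k
  = |2|·2^0 + |-1|·2^1 + |-3|·2^2 + |0|·2^3 + |-2|·2^4
  = 2 + 2 + 12 + 0 + 32 = 48.
This bounds M(r) := max_{|z|=r} |p(z)| from above; equality holds iff all terms c_k z^k can be made to align in phase at a single z on |z|=r.
Part (b). At z = 2 (real, on the circle |z| = r):
  p(2) = (2)·2^0 + (-1)·2^1 + (-3)·2^2 + (0)·2^3 + (-2)·2^4 = -44.
  |p(2)| = 44.
Check: |p(2)| = 44 ≤ 48 = M_tri(2). ✓ Equality does not hold at z = 2 (the coefficients have mixed signs, so the terms do not all align in phase there).

M_tri(2) = 48; |p(2)| = 44; equality at z=2: no.


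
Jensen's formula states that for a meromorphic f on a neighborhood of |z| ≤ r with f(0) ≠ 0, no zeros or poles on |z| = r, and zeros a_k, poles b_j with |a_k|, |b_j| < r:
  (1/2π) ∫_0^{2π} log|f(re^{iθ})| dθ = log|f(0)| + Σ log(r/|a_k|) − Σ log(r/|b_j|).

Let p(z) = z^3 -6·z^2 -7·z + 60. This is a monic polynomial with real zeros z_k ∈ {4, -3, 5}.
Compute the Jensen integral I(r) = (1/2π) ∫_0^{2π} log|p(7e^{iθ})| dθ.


Zeros: -3, 4, 5; r = 7.
Inside |z| < r: -3, 4, 5. Outside (|z| ≥ r): ∅.
p(0) = 60, so log|p(0)| = log(60) = 4.0943.
Apply Jensen: I(r) = log|p(0)| + Σ_k log(r/|z_k|), summed over zeros inside |z| < r.
  log(r/|z_k|) for z_k = 4: log(7/4) = 0.5596
  log(r/|z_k|) for z_k = -3: log(7/3) = 0.8473
  log(r/|z_k|) for z_k = 5: log(7/5) = 0.3365
Sum over inside zeros: 1.7434.
I(r) = log|p(0)| + (inside sum) = 4.0943 + 1.7434 = 5.8377.
Closed form (all zeros inside, monic): I(r) = n·log(r) = 3·log(7) = 5.8377. ✓

I(r) ≈ 5.8377.


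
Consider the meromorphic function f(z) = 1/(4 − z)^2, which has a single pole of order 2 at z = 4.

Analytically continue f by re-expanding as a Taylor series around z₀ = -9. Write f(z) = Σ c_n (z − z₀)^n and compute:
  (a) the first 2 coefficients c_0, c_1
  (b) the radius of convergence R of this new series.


Let w = z − z₀, so z = z₀ + w.
Then 4 − z = 4 − (z₀ + w) = (4 − z₀) − w = 13 − w.
f(z) = 1/(13 − w)^2 = (1/(13)^2) · (1 − w/(13))^{−2}.
By the binomial series (1−u)^{−2} = Σ_{n≥0} C(n+1, 1) u^n for |u|<1, with u = w/(13):
  c_n = C(n+1, 1) / (13)^(n+2).
  c_0 = 1/(13)^2 = 1/169.
  c_1 = 2/(13)^3 = 2/2197.
The series is valid for |w/d| < 1, i.e. |z − z₀| < |d|.
Radius of convergence: R = |4 − z₀| = |13| = 13 (distance from z₀ to the singularity z = 4).

c_0 = 1/169, c_1 = 2/2197; R = 13.


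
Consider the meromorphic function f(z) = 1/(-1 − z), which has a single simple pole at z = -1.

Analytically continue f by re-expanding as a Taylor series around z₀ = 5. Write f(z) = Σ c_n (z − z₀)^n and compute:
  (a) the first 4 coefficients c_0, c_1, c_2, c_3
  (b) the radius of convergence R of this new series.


Let w = z − z₀, so z = z₀ + w.
Then -1 − z = -1 − (z₀ + w) = (-1 − z₀) − w = -6 − w.
f(z) = 1/(-6 − w) = (1/(-6)) · 1/(1 − w/(-6)) = Σ_{n≥0} w^n / (-6)^(n+1).
So c_n = 1/(-6)^(n+1):
  c_0 = 1/(-6)^1 = -1/6.
  c_1 = 1/(-6)^2 = 1/36.
  c_2 = 1/(-6)^3 = -1/216.
  c_3 = 1/(-6)^4 = 1/1296.
The series is valid for |w/d| < 1, i.e. |z − z₀| < |d|.
Radius of convergence: R = |-1 − z₀| = |-6| = 6 (distance from z₀ to the singularity z = -1).

c_0 = -1/6, c_1 = 1/36, c_2 = -1/216, c_3 = 1/1296; R = 6.


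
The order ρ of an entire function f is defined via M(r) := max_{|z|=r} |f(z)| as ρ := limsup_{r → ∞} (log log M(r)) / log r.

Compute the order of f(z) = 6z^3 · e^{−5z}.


M(r) = max_{|z|=r} |6|·|z|^3·|e^{−5z}| = 6·r^3 · e^{5r^1} (the factors attain their maxima compatibly on |z|=r). Then log M(r) = log 6 + 3·log r + 5r^1, dominated by the last term, so log log M(r) ~ 1·log r. The polynomial factor 6z^3 contributes only a log r term and does not affect the order. ρ = 1.
Therefore ρ = 1.

Order ρ = 1.


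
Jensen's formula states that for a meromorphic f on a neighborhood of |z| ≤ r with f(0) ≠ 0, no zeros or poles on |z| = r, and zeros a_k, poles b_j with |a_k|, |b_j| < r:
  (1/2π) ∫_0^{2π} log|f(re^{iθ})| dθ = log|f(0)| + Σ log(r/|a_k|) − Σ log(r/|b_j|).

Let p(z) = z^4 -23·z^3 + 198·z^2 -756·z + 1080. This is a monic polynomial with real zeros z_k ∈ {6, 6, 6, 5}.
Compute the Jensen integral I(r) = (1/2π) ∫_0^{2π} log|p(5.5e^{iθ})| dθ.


Zeros: 5, 6, 6, 6; r = 5.5.
Inside |z| < r: 5. Outside (|z| ≥ r): 6, 6, 6.
p(0) = 1080, so log|p(0)| = log(1080) = 6.9847.
Apply Jensen: I(r) = log|p(0)| + Σ_k log(r/|z_k|), summed over zeros inside |z| < r.
  log(r/|z_k|) for z_k = 5: log(5.5/5) = 0.0953
  Outside zeros (6, 6, 6) contribute nothing to the Jensen sum.
Sum over inside zeros: 0.0953.
I(r) = log|p(0)| + (inside sum) = 6.9847 + 0.0953 = 7.0800.
Note: since some zeros are outside |z| ≤ r, the simplified n·log(r) form does NOT apply — only the inside zeros contribute.

I(r) ≈ 7.0800.


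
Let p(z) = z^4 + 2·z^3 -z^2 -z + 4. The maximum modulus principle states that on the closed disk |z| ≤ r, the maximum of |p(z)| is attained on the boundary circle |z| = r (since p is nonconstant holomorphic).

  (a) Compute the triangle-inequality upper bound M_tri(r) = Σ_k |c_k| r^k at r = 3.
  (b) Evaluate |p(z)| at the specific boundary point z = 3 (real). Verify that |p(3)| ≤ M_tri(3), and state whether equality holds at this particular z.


Coefficients: c_0 = 4, c_1 = -1, c_2 = -1, c_3 = 2, c_4 = 1. Radius r = 3.
Part (a). Triangle bound: M_tri(r) = Σ_k |c_k| r^k
  = |4|·3^0 + |-1|·3^1 + |-1|·3^2 + |2|·3^3 + |1|·3^4
  = 4 + 3 + 9 + 54 + 81 = 151.
This bounds M(r) := max_{|z|=r} |p(z)| from above; equality holds iff all terms c_k z^k can be made to align in phase at a single z on |z|=r.
Part (b). At z = 3 (real, on the circle |z| = r):
  p(3) = (4)·3^0 + (-1)·3^1 + (-1)·3^2 + (2)·3^3 + (1)·3^4 = 127.
  |p(3)| = 127.
Check: |p(3)| = 127 ≤ 151 = M_tri(3). ✓ Equality does not hold at z = 3 (the coefficients have mixed signs, so the terms do not all align in phase there).

M_tri(3) = 151; |p(3)| = 127; equality at z=3: no.


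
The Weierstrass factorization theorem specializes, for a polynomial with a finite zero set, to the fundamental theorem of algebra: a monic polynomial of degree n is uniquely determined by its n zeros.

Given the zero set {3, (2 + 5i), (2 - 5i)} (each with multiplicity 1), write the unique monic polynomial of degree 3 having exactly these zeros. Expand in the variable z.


The polynomial is p(z) = ∏_{α ∈ S} (z − α), where S = {3, (2 + 5i), (2 - 5i)}.
Expanding the product yields: p(z) = z^3 -7·z^2 + 41·z -87.
Note conjugate pairs combine to real quadratics: (z − (2+5i))(z − (2−5i)) = z² − 4z + 29.
The resulting polynomial has degree 3 and real coefficients as required.

p(z) = z^3 -7·z^2 + 41·z -87.


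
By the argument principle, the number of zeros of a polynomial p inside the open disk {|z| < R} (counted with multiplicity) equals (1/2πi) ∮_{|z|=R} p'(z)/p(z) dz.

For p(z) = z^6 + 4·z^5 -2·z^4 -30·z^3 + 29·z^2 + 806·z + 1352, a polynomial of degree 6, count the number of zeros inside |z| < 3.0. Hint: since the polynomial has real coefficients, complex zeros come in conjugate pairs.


The zeros of p are: (3 + 2i), (3 - 2i), -4, -2, (-2 + 3i), (-2 - 3i).
Their magnitudes are: 3.606, 3.606, 4, 2, 3.606, 3.606.
Zeros with |z| < R = 3.0: -2.
Count = 1.
By the argument principle, (1/2πi) ∮_{|z|=R} p'(z)/p(z) dz equals exactly this count.

Number of zeros inside |z| < 3.0: 1.


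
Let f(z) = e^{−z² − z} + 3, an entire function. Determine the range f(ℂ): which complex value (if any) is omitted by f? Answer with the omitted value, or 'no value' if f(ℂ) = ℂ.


Little Picard bounds the complement of f(ℂ) to at most one point.
The exponent g(z) = −z² − z is a nonconstant polynomial, hence surjective onto ℂ. So e^{g(z)} takes every value in {e^w : w ∈ ℂ} = ℂ ∖ {0}. Adding 3 shifts the range to ℂ ∖ {3}. f omits exactly 3.

Omitted value: 3.


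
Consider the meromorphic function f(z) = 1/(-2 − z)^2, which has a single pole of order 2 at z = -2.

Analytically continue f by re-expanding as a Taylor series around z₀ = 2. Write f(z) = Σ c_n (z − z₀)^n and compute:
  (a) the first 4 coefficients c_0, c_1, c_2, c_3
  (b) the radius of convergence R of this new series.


Let w = z − z₀, so z = z₀ + w.
Then -2 − z = -2 − (z₀ + w) = (-2 − z₀) − w = -4 − w.
f(z) = 1/(-4 − w)^2 = (1/(-4)^2) · (1 − w/(-4))^{−2}.
By the binomial series (1−u)^{−2} = Σ_{n≥0} C(n+1, 1) u^n for |u|<1, with u = w/(-4):
  c_n = C(n+1, 1) / (-4)^(n+2).
  c_0 = 1/(-4)^2 = 1/16.
  c_1 = 2/(-4)^3 = -1/32.
  c_2 = 3/(-4)^4 = 3/256.
  c_3 = 4/(-4)^5 = -1/256.
The series is valid for |w/d| < 1, i.e. |z − z₀| < |d|.
Radius of convergence: R = |-2 − z₀| = |-4| = 4 (distance from z₀ to the singularity z = -2).

c_0 = 1/16, c_1 = -1/32, c_2 = 3/256, c_3 = -1/256; R = 4.


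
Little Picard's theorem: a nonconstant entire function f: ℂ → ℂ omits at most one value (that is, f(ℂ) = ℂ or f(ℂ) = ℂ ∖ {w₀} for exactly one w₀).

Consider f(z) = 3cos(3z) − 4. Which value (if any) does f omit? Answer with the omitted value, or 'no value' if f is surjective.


Little Picard bounds the complement of f(ℂ) to at most one point.
cos is entire and surjective onto ℂ: for every w ∈ ℂ, cos(ζ) = w has a solution ζ ∈ ℂ (e.g., via the complex inverse arccos). With ζ = 3z this gives z = ζ/(3). Then 3·cos(3z) takes every value in 3·ℂ = ℂ, and adding -4 is a bijection of ℂ. So f is surjective and omits no value. (Note: only on the real line is cos bounded by [−1, 1].)

Omitted value: no value.


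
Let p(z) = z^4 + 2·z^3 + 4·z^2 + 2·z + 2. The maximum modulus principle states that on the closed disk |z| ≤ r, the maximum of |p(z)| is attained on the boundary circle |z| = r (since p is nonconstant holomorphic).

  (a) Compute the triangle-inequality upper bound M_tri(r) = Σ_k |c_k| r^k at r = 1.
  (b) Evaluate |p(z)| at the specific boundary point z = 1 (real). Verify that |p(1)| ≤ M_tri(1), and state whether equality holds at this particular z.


Coefficients: c_0 = 2, c_1 = 2, c_2 = 4, c_3 = 2, c_4 = 1. Radius r = 1.
Part (a). Triangle bound: M_tri(r) = Σ_k |c_k| r^k
  = |2|·1^0 + |2|·1^1 + |4|·1^2 + |2|·1^3 + |1|·1^4
  = 2 + 2 + 4 + 2 + 1 = 11.
This bounds M(r) := max_{|z|=r} |p(z)| from above; equality holds iff all terms c_k z^k can be made to align in phase at a single z on |z|=r.
Part (b). At z = 1 (real, on the circle |z| = r):
  p(1) = (2)·1^0 + (2)·1^1 + (4)·1^2 + (2)·1^3 + (1)·1^4 = 11.
  |p(1)| = 11.
Since all nonzero coefficients share the same sign, |p(1)| = 11 = M_tri(1); the triangle bound is attained at z = 1, so in fact M(r) = 11.

M_tri(1) = 11; |p(1)| = 11; equality at z=1: yes.


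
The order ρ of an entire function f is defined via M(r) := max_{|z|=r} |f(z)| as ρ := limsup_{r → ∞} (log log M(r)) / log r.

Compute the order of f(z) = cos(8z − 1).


cos(w) is a linear combination of e^{iw} and e^{−iw} (or e^w, e^{−w} in the hyperbolic case), so |cos(w)| ≤ e^{|w|}. With w = 8z − 1, |w| ≤ 8|z| + 1 = 8r + 1 on |z| = r, giving M(r) ≤ e^{8r + 1}, so ρ ≤ 1. On a suitable ray (z = it for sin/cos; z = t for sinh/cosh, t real → ∞), |cos(8z − 1)| grows like e^{8|t|}/2, so ρ ≥ 1. Hence ρ = 1.
Therefore ρ = 1.

Order ρ = 1.


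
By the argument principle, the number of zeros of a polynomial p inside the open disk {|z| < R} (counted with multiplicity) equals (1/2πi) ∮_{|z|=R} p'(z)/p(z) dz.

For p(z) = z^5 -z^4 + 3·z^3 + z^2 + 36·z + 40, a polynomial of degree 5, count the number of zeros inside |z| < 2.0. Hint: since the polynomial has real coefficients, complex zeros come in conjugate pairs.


The zeros of p are: -1, (2 + 2i), (2 - 2i), (-1 + 2i), (-1 - 2i).
Their magnitudes are: 1, 2.828, 2.828, 2.236, 2.236.
Zeros with |z| < R = 2.0: -1.
Count = 1.
By the argument principle, (1/2πi) ∮_{|z|=R} p'(z)/p(z) dz equals exactly this count.

Number of zeros inside |z| < 2.0: 1.


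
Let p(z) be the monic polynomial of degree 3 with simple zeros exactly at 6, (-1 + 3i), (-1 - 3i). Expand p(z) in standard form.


The polynomial is p(z) = ∏_{α ∈ S} (z − α), where S = {6, (-1 + 3i), (-1 - 3i)}.
Expanding the product yields: p(z) = z^3 -4·z^2 -2·z -60.
Note conjugate pairs combine to real quadratics: (z − (-1+3i))(z − (-1−3i)) = z² + 2z + 10.
The resulting polynomial has degree 3 and real coefficients as required.

p(z) = z^3 -4·z^2 -2·z -60.


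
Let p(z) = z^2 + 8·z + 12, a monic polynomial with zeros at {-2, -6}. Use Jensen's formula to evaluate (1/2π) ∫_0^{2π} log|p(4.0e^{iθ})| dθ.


Zeros: -6, -2; r = 4.0.
Inside |z| < r: -2. Outside (|z| ≥ r): -6.
p(0) = 12, so log|p(0)| = log(12) = 2.4849.
Apply Jensen: I(r) = log|p(0)| + Σ_k log(r/|z_k|), summed over zeros inside |z| < r.
  log(r/|z_k|) for z_k = -2: log(4.0/2) = 0.6931
  Outside zeros (-6) contribute nothing to the Jensen sum.
Sum over inside zeros: 0.6931.
I(r) = log|p(0)| + (inside sum) = 2.4849 + 0.6931 = 3.1781.
Note: since some zeros are outside |z| ≤ r, the simplified n·log(r) form does NOT apply — only the inside zeros contribute.

I(r) ≈ 3.1781.


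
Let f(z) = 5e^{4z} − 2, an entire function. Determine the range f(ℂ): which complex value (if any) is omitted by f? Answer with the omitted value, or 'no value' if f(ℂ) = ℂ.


Little Picard bounds the complement of f(ℂ) to at most one point.
e^{4z} is never zero on ℂ, so 5·e^{4z} takes every value in ℂ ∖ {0}. Adding -2 shifts the range to ℂ ∖ {-2}. Thus f omits exactly the value -2.

Omitted value: -2.


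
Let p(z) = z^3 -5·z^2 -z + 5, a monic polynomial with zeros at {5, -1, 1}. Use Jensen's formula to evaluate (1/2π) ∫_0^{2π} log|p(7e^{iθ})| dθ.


Zeros: -1, 1, 5; r = 7.
Inside |z| < r: -1, 1, 5. Outside (|z| ≥ r): ∅.
p(0) = 5, so log|p(0)| = log(5) = 1.6094.
Apply Jensen: I(r) = log|p(0)| + Σ_k log(r/|z_k|), summed over zeros inside |z| < r.
  log(r/|z_k|) for z_k = 5: log(7/5) = 0.3365
  log(r/|z_k|) for z_k = -1: log(7/1) = 1.9459
  log(r/|z_k|) for z_k = 1: log(7/1) = 1.9459
Sum over inside zeros: 4.2283.
I(r) = log|p(0)| + (inside sum) = 1.6094 + 4.2283 = 5.8377.
Closed form (all zeros inside, monic): I(r) = n·log(r) = 3·log(7) = 5.8377. ✓

I(r) ≈ 5.8377.


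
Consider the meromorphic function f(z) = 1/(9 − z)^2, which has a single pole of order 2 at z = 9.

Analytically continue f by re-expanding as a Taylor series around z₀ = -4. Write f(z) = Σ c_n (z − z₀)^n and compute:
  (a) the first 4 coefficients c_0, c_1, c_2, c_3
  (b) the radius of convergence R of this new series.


Let w = z − z₀, so z = z₀ + w.
Then 9 − z = 9 − (z₀ + w) = (9 − z₀) − w = 13 − w.
f(z) = 1/(13 − w)^2 = (1/(13)^2) · (1 − w/(13))^{−2}.
By the binomial series (1−u)^{−2} = Σ_{n≥0} C(n+1, 1) u^n for |u|<1, with u = w/(13):
  c_n = C(n+1, 1) / (13)^(n+2).
  c_0 = 1/(13)^2 = 1/169.
  c_1 = 2/(13)^3 = 2/2197.
  c_2 = 3/(13)^4 = 3/28561.
  c_3 = 4/(13)^5 = 4/371293.
The series is valid for |w/d| < 1, i.e. |z − z₀| < |d|.
Radius of convergence: R = |9 − z₀| = |13| = 13 (distance from z₀ to the singularity z = 9).

c_0 = 1/169, c_1 = 2/2197, c_2 = 3/28561, c_3 = 4/371293; R = 13.


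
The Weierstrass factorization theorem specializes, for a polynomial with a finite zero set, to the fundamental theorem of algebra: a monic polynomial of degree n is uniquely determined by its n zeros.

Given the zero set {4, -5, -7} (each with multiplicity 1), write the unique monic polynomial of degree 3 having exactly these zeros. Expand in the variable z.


The polynomial is p(z) = ∏_{α ∈ S} (z − α), where S = {4, -5, -7}.
Expanding the product yields: p(z) = z^3 + 8·z^2 -13·z -140.
The resulting polynomial has degree 3 and real coefficients as required.

p(z) = z^3 + 8·z^2 -13·z -140.


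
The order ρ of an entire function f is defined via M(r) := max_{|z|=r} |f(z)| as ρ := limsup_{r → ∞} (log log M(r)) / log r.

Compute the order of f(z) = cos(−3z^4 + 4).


Write cos(w) = (e^{iw} ± e^{−iw})/(2 or 2i), so |cos(w)| ≤ e^{|w|}. With w = −3z^4 + 4, |w| ≤ 3r^4 + 4 on |z|=r, giving M(r) ≤ e^{3r^4 + 4} and ρ ≤ 4. For the lower bound, choose z on |z|=r with -3z^4 purely imaginary of modulus 3r^4; then |cos(−3z^4 + 4)| grows like e^{3r^4}/2, so ρ ≥ 4. Hence ρ = 4.
Therefore ρ = 4.

Order ρ = 4.


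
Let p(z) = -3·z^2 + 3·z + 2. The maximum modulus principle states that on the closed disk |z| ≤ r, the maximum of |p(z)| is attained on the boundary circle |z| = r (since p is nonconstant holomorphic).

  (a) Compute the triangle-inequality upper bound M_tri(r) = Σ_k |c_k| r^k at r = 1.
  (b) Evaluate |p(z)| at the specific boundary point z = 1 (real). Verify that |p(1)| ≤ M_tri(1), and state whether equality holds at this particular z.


Coefficients: c_0 = 2, c_1 = 3, c_2 = -3. Radius r = 1.
Part (a). Triangle bound: M_tri(r) = Σ_k |c_k| r^k
  = |2|·1^0 + |3|·1^1 + |-3|·1^2
  = 2 + 3 + 3 = 8.
This bounds M(r) := max_{|z|=r} |p(z)| from above; equality holds iff all terms c_k z^k can be made to align in phase at a single z on |z|=r.
Part (b). At z = 1 (real, on the circle |z| = r):
  p(1) = (2)·1^0 + (3)·1^1 + (-3)·1^2 = 2.
  |p(1)| = 2.
Check: |p(1)| = 2 ≤ 8 = M_tri(1). ✓ Equality does not hold at z = 1 (the coefficients have mixed signs, so the terms do not all align in phase there).

M_tri(1) = 8; |p(1)| = 2; equality at z=1: no.


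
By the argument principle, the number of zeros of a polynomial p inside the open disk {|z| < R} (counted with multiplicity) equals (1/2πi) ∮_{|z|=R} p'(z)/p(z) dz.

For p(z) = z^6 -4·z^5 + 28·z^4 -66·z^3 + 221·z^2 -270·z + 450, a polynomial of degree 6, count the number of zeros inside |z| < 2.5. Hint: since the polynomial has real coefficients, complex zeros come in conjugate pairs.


The zeros of p are: (0 + 3i), (0 - 3i), (1 + 2i), (1 - 2i), (1 + 3i), (1 - 3i).
Their magnitudes are: 3, 3, 2.236, 2.236, 3.162, 3.162.
Zeros with |z| < R = 2.5: (1 + 2i), (1 - 2i).
Count = 2.
By the argument principle, (1/2πi) ∮_{|z|=R} p'(z)/p(z) dz equals exactly this count.

Number of zeros inside |z| < 2.5: 2.


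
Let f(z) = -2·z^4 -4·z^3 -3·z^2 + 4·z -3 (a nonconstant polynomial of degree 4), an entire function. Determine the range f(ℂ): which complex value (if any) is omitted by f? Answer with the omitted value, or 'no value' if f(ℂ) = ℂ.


Little Picard bounds the complement of f(ℂ) to at most one point.
For every w ∈ ℂ, the equation p(z) − w = 0 is a nonconstant polynomial in z and hence has at least one root by the fundamental theorem of algebra. So p is surjective onto ℂ, omitting no value.

Omitted value: no value.


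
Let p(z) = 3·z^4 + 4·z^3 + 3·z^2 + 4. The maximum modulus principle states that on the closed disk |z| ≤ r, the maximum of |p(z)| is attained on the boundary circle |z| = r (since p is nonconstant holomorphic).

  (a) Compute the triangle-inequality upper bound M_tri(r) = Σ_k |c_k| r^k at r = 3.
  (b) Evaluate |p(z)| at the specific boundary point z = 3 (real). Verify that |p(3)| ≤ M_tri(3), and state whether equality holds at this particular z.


Coefficients: c_0 = 4, c_1 = 0, c_2 = 3, c_3 = 4, c_4 = 3. Radius r = 3.
Part (a). Triangle bound: M_tri(r) = Σ_k |c_k| r^k
  = |4|·3^0 + |0|·3^1 + |3|·3^2 + |4|·3^3 + |3|·3^4
  = 4 + 0 + 27 + 108 + 243 = 382.
This bounds M(r) := max_{|z|=r} |p(z)| from above; equality holds iff all terms c_k z^k can be made to align in phase at a single z on |z|=r.
Part (b). At z = 3 (real, on the circle |z| = r):
  p(3) = (4)·3^0 + (0)·3^1 + (3)·3^2 + (4)·3^3 + (3)·3^4 = 382.
  |p(3)| = 382.
Since all nonzero coefficients share the same sign, |p(3)| = 382 = M_tri(3); the triangle bound is attained at z = 3, so in fact M(r) = 382.

M_tri(3) = 382; |p(3)| = 382; equality at z=3: yes.


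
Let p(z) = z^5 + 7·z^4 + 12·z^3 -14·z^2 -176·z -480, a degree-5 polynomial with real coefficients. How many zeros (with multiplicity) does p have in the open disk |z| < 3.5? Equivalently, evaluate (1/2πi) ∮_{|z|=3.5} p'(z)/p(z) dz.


The zeros of p are: -4, -4, 3, (-1 + 3i), (-1 - 3i).
Their magnitudes are: 4, 4, 3, 3.162, 3.162.
Zeros with |z| < R = 3.5: 3, (-1 + 3i), (-1 - 3i).
Count = 3.
By the argument principle, (1/2πi) ∮_{|z|=R} p'(z)/p(z) dz equals exactly this count.

Number of zeros inside |z| < 3.5: 3.


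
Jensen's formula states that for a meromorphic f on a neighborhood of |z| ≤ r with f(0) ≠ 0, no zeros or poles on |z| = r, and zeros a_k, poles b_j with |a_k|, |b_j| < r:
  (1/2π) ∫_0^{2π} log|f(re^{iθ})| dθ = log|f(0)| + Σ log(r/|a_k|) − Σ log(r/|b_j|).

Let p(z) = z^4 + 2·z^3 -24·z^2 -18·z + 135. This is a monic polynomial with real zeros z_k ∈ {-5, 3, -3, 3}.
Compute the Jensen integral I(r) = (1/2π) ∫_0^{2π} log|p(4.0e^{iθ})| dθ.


Zeros: -5, -3, 3, 3; r = 4.0.
Inside |z| < r: -3, 3, 3. Outside (|z| ≥ r): -5.
p(0) = 135, so log|p(0)| = log(135) = 4.9053.
Apply Jensen: I(r) = log|p(0)| + Σ_k log(r/|z_k|), summed over zeros inside |z| < r.
  log(r/|z_k|) for z_k = 3: log(4.0/3) = 0.2877
  log(r/|z_k|) for z_k = -3: log(4.0/3) = 0.2877
  log(r/|z_k|) for z_k = 3: log(4.0/3) = 0.2877
  Outside zeros (-5) contribute nothing to the Jensen sum.
Sum over inside zeros: 0.8630.
I(r) = log|p(0)| + (inside sum) = 4.9053 + 0.8630 = 5.7683.
Note: since some zeros are outside |z| ≤ r, the simplified n·log(r) form does NOT apply — only the inside zeros contribute.

I(r) ≈ 5.7683.


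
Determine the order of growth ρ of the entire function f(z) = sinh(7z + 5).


sinh(w) is a linear combination of e^{iw} and e^{−iw} (or e^w, e^{−w} in the hyperbolic case), so |sinh(w)| ≤ e^{|w|}. With w = 7z + 5, |w| ≤ 7|z| + 5 = 7r + 5 on |z| = r, giving M(r) ≤ e^{7r + 5}, so ρ ≤ 1. On a suitable ray (z = it for sin/cos; z = t for sinh/cosh, t real → ∞), |sinh(7z + 5)| grows like e^{7|t|}/2, so ρ ≥ 1. Hence ρ = 1.
Therefore ρ = 1.

Order ρ = 1.


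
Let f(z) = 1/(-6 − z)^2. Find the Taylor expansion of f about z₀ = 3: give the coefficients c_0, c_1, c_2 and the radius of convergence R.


Let w = z − z₀, so z = z₀ + w.
Then -6 − z = -6 − (z₀ + w) = (-6 − z₀) − w = -9 − w.
f(z) = 1/(-9 − w)^2 = (1/(-9)^2) · (1 − w/(-9))^{−2}.
By the binomial series (1−u)^{−2} = Σ_{n≥0} C(n+1, 1) u^n for |u|<1, with u = w/(-9):
  c_n = C(n+1, 1) / (-9)^(n+2).
  c_0 = 1/(-9)^2 = 1/81.
  c_1 = 2/(-9)^3 = -2/729.
  c_2 = 3/(-9)^4 = 1/2187.
The series is valid for |w/d| < 1, i.e. |z − z₀| < |d|.
Radius of convergence: R = |-6 − z₀| = |-9| = 9 (distance from z₀ to the singularity z = -6).

c_0 = 1/81, c_1 = -2/729, c_2 = 1/2187; R = 9.


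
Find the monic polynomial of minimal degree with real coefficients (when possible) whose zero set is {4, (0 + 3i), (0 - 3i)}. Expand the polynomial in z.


The polynomial is p(z) = ∏_{α ∈ S} (z − α), where S = {4, (0 + 3i), (0 - 3i)}.
Expanding the product yields: p(z) = z^3 -4·z^2 + 9·z -36.
Note conjugate pairs combine to real quadratics: (z − (0+3i))(z − (0−3i)) = z² + 9.
The resulting polynomial has degree 3 and real coefficients as required.

p(z) = z^3 -4·z^2 + 9·z -36.


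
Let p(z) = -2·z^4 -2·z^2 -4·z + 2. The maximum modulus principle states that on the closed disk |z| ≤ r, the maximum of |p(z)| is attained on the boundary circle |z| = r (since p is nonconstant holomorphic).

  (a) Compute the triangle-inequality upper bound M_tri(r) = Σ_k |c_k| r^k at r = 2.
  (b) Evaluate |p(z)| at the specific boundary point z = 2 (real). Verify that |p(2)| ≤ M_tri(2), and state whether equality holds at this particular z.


Coefficients: c_0 = 2, c_1 = -4, c_2 = -2, c_3 = 0, c_4 = -2. Radius r = 2.
Part (a). Triangle bound: M_tri(r) = Σ_k |c_k| r^k
  = |2|·2^0 + |-4|·2^1 + |-2|·2^2 + |0|·2^3 + |-2|·2^4
  = 2 + 8 + 8 + 0 + 32 = 50.
This bounds M(r) := max_{|z|=r} |p(z)| from above; equality holds iff all terms c_k z^k can be made to align in phase at a single z on |z|=r.
Part (b). At z = 2 (real, on the circle |z| = r):
  p(2) = (2)·2^0 + (-4)·2^1 + (-2)·2^2 + (0)·2^3 + (-2)·2^4 = -46.
  |p(2)| = 46.
Check: |p(2)| = 46 ≤ 50 = M_tri(2). ✓ Equality does not hold at z = 2 (the coefficients have mixed signs, so the terms do not all align in phase there).

M_tri(2) = 50; |p(2)| = 46; equality at z=2: no.


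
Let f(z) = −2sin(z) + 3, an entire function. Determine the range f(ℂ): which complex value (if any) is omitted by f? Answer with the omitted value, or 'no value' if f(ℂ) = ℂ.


Little Picard bounds the complement of f(ℂ) to at most one point.
sin is entire and surjective onto ℂ: for every w ∈ ℂ, sin(ζ) = w has a solution ζ ∈ ℂ (e.g., via the complex inverse arcsin). With ζ = z this gives z = ζ/(1). Then -2·sin(z) takes every value in -2·ℂ = ℂ, and adding 3 is a bijection of ℂ. So f is surjective and omits no value. (Note: only on the real line is sin bounded by [−1, 1].)

Omitted value: no value.


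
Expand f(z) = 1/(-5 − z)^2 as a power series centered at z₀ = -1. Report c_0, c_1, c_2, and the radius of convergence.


Let w = z − z₀, so z = z₀ + w.
Then -5 − z = -5 − (z₀ + w) = (-5 − z₀) − w = -4 − w.
f(z) = 1/(-4 − w)^2 = (1/(-4)^2) · (1 − w/(-4))^{−2}.
By the binomial series (1−u)^{−2} = Σ_{n≥0} C(n+1, 1) u^n for |u|<1, with u = w/(-4):
  c_n = C(n+1, 1) / (-4)^(n+2).
  c_0 = 1/(-4)^2 = 1/16.
  c_1 = 2/(-4)^3 = -1/32.
  c_2 = 3/(-4)^4 = 3/256.
The series is valid for |w/d| < 1, i.e. |z − z₀| < |d|.
Radius of convergence: R = |-5 − z₀| = |-4| = 4 (distance from z₀ to the singularity z = -5).

c_0 = 1/16, c_1 = -1/32, c_2 = 3/256; R = 4.


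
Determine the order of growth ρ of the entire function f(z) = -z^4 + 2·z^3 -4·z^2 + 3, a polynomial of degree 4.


|f(z)| ≤ Σ|c_k|·r^k = O(r^4) as r → ∞. Polynomial growth is O(e^{r^ε}) for every ε > 0 (since r^4/e^{r^ε} → 0), so ρ ≤ ε for all ε > 0, i.e. ρ = 0. Every nonconstant polynomial has order 0.
Therefore ρ = 0.

Order ρ = 0.
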